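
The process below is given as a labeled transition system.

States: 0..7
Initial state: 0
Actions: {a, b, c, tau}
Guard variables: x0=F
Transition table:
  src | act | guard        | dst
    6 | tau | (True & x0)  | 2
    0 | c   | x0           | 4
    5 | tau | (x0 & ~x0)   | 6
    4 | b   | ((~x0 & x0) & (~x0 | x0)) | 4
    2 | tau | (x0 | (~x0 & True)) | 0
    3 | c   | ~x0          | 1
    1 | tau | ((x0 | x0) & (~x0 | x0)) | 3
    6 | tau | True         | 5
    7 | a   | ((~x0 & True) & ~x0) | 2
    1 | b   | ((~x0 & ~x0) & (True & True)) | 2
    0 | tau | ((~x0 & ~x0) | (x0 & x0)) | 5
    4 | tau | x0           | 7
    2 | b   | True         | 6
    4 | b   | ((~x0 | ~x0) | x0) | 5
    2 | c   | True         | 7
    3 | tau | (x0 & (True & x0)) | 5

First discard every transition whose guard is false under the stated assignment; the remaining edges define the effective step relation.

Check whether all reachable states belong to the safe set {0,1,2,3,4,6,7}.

Inv-set: {0,1,2,3,4,6,7}
R = {0,5}
  0: safe
  5: VIOLATES
reach 5 via tau — violates

Answer: INVARIANT VIOLATED at state 5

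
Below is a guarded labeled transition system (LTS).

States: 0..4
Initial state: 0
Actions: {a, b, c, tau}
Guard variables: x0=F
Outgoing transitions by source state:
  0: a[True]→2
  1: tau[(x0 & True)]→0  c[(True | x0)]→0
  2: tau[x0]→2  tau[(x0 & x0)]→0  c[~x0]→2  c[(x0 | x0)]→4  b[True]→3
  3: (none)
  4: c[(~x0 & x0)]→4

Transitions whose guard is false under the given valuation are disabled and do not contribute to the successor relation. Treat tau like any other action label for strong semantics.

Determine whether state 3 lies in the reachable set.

Answer: REACHABLE

Analysis:
Guard filter leaves 4 enabled edge(s).
depth 0: {0}
depth 1: {2}  cumulative {0,2}
depth 2: {3}  cumulative {0,2,3}
Reachable = {0,2,3}
witness 3: a·b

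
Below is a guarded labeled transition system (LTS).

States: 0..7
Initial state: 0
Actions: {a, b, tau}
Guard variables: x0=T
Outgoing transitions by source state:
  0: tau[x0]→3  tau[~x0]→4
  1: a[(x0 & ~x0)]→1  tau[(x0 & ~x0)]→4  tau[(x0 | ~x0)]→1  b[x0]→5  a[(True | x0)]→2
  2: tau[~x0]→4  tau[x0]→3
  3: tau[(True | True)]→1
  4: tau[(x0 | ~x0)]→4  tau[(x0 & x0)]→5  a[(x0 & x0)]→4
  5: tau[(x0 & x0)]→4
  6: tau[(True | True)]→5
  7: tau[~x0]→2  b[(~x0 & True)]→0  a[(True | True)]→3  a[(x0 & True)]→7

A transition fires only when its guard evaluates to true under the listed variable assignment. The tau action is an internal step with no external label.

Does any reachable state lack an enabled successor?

R = {0,1,2,3,4,5}
  0: tau→3  [deg 1]
  1: a→2  b→5  tau→1  [deg 3]
  2: tau→3  [deg 1]
  3: tau→1  [deg 1]
  4: a→4  tau→4  tau→5  [deg 3]
  5: tau→4  [deg 1]

Answer: DEADLOCK-FREE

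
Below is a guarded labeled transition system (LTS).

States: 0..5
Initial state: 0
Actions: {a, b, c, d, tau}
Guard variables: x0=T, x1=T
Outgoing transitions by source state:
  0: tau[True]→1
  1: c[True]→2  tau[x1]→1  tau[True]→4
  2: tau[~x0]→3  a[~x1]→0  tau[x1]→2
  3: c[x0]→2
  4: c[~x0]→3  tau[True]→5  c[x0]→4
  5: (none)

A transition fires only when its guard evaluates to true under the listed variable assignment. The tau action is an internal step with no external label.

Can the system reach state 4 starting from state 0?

8 transition(s) survive guard evaluation.
L0 = {0}
L1 = {1}  total {0,1}
L2 = {2,4}  total {0,1,2,4}
L3 = {5}  total {0,1,2,4,5}
Reachable = {0,1,2,4,5}
witness 4: tau·tau

Answer: REACHABLE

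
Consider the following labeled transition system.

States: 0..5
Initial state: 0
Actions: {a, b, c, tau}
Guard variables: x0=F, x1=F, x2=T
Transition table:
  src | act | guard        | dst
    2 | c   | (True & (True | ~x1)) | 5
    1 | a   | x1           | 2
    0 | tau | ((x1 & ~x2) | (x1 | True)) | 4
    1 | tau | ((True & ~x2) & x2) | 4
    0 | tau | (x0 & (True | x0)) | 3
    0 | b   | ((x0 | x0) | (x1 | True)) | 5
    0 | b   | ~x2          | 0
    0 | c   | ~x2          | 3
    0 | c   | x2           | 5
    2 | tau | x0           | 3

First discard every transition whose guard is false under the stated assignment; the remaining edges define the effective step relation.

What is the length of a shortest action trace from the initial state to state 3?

Answer: UNREACHABLE

Analysis:
Layered search for 3:
  Layer 0: {0}
  Layer 1: {4,5}
3 never appears.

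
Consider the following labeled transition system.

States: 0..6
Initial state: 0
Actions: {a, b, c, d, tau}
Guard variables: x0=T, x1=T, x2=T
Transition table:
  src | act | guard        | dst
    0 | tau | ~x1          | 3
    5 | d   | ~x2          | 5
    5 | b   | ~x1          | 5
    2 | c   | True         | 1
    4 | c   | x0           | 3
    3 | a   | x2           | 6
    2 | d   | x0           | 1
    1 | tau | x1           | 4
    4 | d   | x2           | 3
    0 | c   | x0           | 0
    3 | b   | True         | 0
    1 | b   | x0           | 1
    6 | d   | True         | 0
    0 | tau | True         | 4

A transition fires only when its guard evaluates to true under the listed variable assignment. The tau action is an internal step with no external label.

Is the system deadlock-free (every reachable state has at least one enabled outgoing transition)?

Answer: DEADLOCK-FREE

Analysis:
Reachable = {0,3,4,6}
  0: c→0  tau→4  [deg 2]
  3: a→6  b→0  [deg 2]
  4: c→3  d→3  [deg 2]
  6: d→0  [deg 1]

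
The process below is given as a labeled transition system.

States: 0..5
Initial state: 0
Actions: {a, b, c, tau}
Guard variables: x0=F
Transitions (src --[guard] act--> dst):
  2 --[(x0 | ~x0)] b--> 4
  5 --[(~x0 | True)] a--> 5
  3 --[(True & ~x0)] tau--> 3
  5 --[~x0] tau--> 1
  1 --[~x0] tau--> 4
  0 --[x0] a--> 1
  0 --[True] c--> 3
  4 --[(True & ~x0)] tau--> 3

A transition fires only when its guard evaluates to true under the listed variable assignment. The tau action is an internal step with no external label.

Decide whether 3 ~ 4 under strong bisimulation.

Answer: BISIMILAR

Analysis:
Bisimulation quotient by refinement:
  π0 = {{0,1,2,3,4,5}}
  π1 = {{0},{1,3,4},{2},{5}}
Fixed point at round 2; 4 class(es).
class of 3: {1,3,4}; class of 4: {1,3,4}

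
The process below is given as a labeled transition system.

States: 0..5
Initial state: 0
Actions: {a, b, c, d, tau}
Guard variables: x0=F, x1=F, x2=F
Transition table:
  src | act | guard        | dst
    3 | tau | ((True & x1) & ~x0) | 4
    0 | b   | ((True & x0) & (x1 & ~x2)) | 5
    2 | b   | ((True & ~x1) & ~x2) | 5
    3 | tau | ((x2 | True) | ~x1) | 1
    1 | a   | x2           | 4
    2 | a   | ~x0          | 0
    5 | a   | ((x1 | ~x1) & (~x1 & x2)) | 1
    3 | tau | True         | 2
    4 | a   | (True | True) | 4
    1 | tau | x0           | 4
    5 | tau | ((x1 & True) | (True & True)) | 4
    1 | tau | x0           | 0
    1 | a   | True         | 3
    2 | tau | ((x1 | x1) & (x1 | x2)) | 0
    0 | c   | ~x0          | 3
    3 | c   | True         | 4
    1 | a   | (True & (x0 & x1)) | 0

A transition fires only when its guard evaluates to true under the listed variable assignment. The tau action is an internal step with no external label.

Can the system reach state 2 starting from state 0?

Guard filter leaves 9 enabled edge(s).
L0 = {0}
L1 = {3}  now seen {0,3}
L2 = {1,2,4}  now seen {0,1,2,3,4}
L3 = {5}  now seen {0,1,2,3,4,5}
Reach set: {0,1,2,3,4,5}
trace reaching 2: c·tau

Answer: REACHABLE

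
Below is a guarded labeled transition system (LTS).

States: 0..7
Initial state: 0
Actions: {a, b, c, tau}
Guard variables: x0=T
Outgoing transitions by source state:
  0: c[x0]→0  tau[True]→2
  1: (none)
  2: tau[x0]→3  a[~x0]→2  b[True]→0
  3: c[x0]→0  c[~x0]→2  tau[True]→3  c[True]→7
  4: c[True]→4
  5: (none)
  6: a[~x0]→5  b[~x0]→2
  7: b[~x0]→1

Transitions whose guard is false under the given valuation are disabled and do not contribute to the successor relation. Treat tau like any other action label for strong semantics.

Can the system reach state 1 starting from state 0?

Guard filter leaves 8 enabled edge(s).
depth 0: {0}
depth 1: {2}  cumulative {0,2}
depth 2: {3}  cumulative {0,2,3}
depth 3: {7}  cumulative {0,2,3,7}
Reach set: {0,2,3,7}

Answer: UNREACHABLE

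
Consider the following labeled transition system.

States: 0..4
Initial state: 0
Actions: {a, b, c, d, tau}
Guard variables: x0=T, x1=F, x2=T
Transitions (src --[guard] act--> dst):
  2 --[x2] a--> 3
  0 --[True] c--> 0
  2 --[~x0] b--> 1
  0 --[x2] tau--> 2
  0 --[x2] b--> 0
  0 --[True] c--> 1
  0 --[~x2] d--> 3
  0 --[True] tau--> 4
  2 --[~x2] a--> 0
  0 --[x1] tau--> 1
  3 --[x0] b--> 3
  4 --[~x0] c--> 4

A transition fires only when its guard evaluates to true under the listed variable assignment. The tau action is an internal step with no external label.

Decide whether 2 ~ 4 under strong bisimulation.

Bisimulation quotient by refinement:
  P[0] = {{0,1,2,3,4}}
  P[1] = {{0},{1,4},{2},{3}}
4 equivalence class(es) (converged in 2)
[2]={2}  [4]={1,4}

Answer: NOT BISIMILAR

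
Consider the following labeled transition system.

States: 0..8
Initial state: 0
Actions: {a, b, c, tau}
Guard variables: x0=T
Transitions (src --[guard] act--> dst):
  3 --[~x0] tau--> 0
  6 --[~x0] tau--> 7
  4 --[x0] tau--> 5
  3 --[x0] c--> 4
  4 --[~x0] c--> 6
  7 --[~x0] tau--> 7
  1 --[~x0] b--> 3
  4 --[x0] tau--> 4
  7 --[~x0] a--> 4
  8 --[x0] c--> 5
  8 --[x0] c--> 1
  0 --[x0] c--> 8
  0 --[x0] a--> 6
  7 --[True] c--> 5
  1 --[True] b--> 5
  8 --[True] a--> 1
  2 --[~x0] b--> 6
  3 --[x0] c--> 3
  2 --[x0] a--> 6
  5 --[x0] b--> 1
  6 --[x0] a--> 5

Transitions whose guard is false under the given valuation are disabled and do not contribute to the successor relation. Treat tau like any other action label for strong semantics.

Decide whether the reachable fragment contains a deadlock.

Answer: DEADLOCK-FREE

Trace:
R = {0,1,5,6,8}
  0: a→6  c→8  [2 out]
  1: b→5  [1 out]
  5: b→1  [1 out]
  6: a→5  [1 out]
  8: a→1  c→1  c→5  [3 out]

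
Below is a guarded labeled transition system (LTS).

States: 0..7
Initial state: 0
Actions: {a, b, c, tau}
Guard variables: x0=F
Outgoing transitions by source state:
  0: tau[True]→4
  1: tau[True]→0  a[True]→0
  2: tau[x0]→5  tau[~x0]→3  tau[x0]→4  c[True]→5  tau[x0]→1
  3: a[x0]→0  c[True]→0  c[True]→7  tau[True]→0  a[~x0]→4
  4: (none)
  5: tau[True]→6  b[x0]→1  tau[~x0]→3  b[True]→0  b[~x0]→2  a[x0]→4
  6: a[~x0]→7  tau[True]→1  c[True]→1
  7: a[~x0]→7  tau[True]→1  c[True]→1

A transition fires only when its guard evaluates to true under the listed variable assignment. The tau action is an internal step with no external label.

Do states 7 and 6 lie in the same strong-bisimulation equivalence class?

Compute ~ classes (split until stable):
  π0 = {{0,1,2,3,4,5,6,7}}
  π1 = {{0},{1},{2},{3,6,7},{4},{5}}
  π2 = {{0},{1},{2},{3},{4},{5},{6,7}}
stable after 3 split(s): 7 block(s)
[7]={6,7}  [6]={6,7}

Answer: BISIMILAR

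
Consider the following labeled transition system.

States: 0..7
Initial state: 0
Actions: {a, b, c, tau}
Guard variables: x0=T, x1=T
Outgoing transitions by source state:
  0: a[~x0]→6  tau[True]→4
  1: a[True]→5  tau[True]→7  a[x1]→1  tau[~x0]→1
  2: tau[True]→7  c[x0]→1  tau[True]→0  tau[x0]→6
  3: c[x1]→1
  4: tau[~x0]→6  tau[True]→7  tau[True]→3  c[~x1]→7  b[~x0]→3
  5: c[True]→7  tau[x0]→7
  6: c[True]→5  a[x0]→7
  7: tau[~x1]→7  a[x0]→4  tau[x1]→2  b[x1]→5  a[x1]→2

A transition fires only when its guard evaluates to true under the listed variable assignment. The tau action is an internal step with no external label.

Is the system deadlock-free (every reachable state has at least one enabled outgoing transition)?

Reachable = {0,1,2,3,4,5,6,7}
  0: tau→4  [1 out]
  1: a→1  a→5  tau→7  [3 out]
  2: c→1  tau→0  tau→6  tau→7  [4 out]
  3: c→1  [1 out]
  4: tau→3  tau→7  [2 out]
  5: c→7  tau→7  [2 out]
  6: a→7  c→5  [2 out]
  7: a→2  a→4  b→5  tau→2  [4 out]

Answer: DEADLOCK-FREE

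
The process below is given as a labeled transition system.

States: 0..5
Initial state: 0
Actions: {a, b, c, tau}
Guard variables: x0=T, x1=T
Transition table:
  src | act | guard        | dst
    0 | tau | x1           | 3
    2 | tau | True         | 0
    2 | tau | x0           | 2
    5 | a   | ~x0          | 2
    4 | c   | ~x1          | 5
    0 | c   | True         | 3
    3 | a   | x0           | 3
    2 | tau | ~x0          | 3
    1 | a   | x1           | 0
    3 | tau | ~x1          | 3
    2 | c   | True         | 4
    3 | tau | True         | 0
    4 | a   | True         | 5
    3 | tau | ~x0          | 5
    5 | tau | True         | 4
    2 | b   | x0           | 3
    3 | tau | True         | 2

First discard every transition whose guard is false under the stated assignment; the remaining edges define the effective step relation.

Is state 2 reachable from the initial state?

After dropping false guards: 12 live edges.
Layer 0: {0}
Layer 1: {3}  cumulative {0,3}
Layer 2: {2}  cumulative {0,2,3}
Layer 3: {4}  cumulative {0,2,3,4}
Layer 4: {5}  cumulative {0,2,3,4,5}
R = {0,2,3,4,5}
trace reaching 2: tau·tau

Answer: REACHABLE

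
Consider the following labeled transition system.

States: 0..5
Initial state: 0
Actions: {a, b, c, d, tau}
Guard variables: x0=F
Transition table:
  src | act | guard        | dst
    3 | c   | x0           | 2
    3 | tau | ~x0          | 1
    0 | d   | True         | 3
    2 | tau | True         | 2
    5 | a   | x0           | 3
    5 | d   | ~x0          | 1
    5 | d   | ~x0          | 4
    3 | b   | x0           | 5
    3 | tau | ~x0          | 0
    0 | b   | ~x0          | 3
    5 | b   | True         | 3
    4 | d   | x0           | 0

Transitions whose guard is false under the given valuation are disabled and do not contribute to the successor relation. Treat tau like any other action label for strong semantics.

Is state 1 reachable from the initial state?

Answer: REACHABLE

Trace:
8 transition(s) survive guard evaluation.
depth 0: {0}
depth 1: {3}  total {0,3}
depth 2: {1}  total {0,1,3}
Reachable = {0,1,3}
Path to 1: d·tau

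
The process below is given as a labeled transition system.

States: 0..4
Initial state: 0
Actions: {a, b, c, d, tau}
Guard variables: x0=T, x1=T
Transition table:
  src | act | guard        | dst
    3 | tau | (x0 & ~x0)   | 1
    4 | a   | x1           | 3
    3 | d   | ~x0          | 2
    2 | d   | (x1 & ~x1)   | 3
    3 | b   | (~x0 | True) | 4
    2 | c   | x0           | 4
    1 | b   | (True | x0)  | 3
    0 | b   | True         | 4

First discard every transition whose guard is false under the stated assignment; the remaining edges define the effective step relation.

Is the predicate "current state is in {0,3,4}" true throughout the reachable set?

Allowed set {0,3,4}
Reach set: {0,3,4}
  0: ✓
  3: ✓
  4: ✓

Answer: INVARIANT HOLDS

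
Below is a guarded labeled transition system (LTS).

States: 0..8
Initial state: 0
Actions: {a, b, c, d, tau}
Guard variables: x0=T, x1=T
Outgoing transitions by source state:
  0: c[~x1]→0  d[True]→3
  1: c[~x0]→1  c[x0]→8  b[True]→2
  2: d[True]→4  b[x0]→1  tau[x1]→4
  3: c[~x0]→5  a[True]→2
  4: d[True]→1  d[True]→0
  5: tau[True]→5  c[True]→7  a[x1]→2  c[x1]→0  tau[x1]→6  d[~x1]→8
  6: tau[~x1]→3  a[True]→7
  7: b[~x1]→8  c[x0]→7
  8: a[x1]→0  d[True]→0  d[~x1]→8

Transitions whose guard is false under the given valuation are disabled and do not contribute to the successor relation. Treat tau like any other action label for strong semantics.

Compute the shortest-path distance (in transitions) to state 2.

Answer: 2

Trace:
Breadth-first toward 2:
  Layer 0: {0}
  Layer 1: {3}
  Layer 2: {2}
first hit 2 at d=2 via d·a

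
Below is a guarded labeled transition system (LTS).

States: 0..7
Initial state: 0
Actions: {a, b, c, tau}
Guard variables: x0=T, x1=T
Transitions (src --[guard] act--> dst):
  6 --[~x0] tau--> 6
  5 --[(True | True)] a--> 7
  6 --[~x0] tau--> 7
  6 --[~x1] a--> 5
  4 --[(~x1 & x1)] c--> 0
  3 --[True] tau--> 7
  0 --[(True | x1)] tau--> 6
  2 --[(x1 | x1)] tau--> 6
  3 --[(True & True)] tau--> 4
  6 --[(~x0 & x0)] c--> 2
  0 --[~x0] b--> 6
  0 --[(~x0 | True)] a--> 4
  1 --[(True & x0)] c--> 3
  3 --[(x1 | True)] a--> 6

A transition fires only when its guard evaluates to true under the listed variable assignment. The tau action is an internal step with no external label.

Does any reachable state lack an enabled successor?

Answer: DEADLOCK at state 4

Working:
Reach set: {0,4,6}
  0: a→4  tau→6  [2 out]
  4: ∅  [deadlock]
  6: ∅  [deadlock]
witness 4: a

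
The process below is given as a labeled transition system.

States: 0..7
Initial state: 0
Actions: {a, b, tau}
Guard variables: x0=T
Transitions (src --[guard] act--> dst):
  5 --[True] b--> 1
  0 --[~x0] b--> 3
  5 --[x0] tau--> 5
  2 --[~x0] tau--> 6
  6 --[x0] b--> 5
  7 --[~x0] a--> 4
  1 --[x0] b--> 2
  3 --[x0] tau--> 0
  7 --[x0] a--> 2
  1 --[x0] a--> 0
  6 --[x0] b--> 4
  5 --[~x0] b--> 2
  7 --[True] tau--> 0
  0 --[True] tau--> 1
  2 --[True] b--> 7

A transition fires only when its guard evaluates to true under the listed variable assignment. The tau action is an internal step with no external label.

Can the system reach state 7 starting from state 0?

Answer: REACHABLE

Analysis:
After dropping false guards: 11 live edges.
Layer 0: {0}
Layer 1: {1}  cumulative {0,1}
Layer 2: {2}  cumulative {0,1,2}
Layer 3: {7}  cumulative {0,1,2,7}
Reach set: {0,1,2,7}
Path to 7: tau·b·b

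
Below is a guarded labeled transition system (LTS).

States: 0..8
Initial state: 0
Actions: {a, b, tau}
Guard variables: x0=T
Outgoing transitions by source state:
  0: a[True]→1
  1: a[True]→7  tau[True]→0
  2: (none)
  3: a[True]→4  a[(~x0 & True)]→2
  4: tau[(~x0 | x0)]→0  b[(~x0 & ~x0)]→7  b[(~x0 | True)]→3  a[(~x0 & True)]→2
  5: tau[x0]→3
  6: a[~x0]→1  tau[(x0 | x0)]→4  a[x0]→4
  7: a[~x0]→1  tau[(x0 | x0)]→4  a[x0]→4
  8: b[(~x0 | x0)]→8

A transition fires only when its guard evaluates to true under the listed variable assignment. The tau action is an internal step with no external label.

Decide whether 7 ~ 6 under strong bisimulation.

Compute ~ classes (split until stable):
  round 0: {{0,1,2,3,4,5,6,7,8}}
  round 1: {{0,3},{1,6,7},{2},{4},{5},{8}}
  round 2: {{0},{1},{2},{3},{4},{5},{6,7},{8}}
8 equivalence class(es) (converged in 3)
7∈{6,7}, 6∈{6,7}

Answer: BISIMILAR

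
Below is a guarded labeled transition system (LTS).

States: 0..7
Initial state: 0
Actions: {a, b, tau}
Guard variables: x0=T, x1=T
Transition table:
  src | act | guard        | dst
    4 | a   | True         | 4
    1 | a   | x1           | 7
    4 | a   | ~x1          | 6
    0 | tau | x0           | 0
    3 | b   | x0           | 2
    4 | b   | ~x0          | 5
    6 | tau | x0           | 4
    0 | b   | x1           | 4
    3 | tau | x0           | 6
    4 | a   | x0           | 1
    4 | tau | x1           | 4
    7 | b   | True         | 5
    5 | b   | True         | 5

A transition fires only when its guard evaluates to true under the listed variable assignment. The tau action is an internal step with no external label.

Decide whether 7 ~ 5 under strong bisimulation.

Compute ~ classes (split until stable):
  round 0: {{0,1,2,3,4,5,6,7}}
  round 1: {{0,3},{1},{2},{4},{5,7},{6}}
  round 2: {{0},{1},{2},{3},{4},{5,7},{6}}
7 equivalence class(es) (converged in 3)
class of 7: {5,7}; class of 5: {5,7}

Answer: BISIMILAR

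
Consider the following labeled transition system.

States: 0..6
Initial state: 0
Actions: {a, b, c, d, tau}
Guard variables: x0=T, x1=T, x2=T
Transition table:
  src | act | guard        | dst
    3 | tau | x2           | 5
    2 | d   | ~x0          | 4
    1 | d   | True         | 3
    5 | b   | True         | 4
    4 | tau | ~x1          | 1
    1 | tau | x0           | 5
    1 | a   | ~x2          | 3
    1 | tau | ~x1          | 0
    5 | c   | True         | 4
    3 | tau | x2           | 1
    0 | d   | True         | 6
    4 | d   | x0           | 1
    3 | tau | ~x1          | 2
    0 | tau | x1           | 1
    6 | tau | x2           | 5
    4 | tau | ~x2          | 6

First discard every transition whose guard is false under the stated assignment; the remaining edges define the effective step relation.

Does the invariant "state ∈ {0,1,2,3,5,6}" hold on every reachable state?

Answer: INVARIANT VIOLATED at state 4

Trace:
Inv-set: {0,1,2,3,5,6}
R = {0,1,3,4,5,6}
  0: safe
  1: safe
  3: safe
  4: VIOLATES
  5: safe
  6: safe
counterexample path to 4: d·tau·b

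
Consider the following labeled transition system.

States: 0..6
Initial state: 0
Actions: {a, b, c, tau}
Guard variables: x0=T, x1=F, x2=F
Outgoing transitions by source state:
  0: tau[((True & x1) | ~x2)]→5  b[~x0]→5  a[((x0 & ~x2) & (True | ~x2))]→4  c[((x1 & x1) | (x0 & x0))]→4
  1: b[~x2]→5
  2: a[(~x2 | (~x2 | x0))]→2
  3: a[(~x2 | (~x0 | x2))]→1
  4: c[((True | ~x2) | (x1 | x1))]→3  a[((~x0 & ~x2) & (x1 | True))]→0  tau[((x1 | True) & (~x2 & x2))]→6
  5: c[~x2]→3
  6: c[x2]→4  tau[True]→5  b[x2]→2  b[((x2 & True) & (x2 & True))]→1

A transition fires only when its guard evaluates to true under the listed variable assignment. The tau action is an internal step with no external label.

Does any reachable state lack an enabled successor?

Answer: DEADLOCK-FREE

Trace:
Reachable = {0,1,3,4,5}
  0: a→4  c→4  tau→5  [3 exit(s)]
  1: b→5  [1 exit(s)]
  3: a→1  [1 exit(s)]
  4: c→3  [1 exit(s)]
  5: c→3  [1 exit(s)]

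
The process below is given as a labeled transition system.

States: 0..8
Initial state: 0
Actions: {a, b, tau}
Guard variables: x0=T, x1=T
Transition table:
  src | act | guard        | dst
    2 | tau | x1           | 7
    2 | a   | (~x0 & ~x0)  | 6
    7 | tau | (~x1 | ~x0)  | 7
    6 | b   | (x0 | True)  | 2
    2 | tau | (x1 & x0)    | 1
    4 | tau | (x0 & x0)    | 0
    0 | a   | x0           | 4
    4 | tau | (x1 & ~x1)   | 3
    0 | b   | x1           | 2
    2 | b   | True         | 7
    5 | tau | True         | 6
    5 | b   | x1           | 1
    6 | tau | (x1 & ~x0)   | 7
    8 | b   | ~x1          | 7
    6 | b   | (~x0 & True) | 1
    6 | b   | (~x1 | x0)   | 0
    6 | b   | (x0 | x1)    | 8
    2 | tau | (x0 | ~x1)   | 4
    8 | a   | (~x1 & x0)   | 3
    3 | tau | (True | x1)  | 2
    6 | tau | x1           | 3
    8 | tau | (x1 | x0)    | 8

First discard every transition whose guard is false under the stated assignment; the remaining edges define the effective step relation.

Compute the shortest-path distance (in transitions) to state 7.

Answer: 2

Analysis:
Layered search for 7:
  Layer 0: {0}
  Layer 1: {2,4}
  Layer 2: {1,7}
7 enters at depth 2; path b·b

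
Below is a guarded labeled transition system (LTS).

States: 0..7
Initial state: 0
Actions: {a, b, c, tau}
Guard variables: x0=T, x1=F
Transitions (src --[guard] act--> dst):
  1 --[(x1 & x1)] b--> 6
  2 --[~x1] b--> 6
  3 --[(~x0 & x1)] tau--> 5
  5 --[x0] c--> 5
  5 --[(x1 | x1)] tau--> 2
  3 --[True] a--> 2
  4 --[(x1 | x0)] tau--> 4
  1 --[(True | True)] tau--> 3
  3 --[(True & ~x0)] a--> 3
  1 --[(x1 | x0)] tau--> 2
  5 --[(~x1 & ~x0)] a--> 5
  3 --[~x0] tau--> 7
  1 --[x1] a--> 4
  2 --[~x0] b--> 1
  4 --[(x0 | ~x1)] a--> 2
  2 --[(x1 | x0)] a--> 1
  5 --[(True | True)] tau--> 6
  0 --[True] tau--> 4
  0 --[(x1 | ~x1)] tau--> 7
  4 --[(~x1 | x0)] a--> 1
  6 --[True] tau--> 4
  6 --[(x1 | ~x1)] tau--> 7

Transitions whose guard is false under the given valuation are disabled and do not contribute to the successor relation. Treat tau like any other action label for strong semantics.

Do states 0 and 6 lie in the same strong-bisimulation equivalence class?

Answer: BISIMILAR

Analysis:
Refine partition for ~:
  round 0: {{0,1,2,3,4,5,6,7}}
  round 1: {{0,1,6},{2},{3},{4},{5},{7}}
  round 2: {{0,6},{1},{2},{3},{4},{5},{7}}
7 equivalence class(es) (converged in 3)
class of 0: {0,6}; class of 6: {0,6}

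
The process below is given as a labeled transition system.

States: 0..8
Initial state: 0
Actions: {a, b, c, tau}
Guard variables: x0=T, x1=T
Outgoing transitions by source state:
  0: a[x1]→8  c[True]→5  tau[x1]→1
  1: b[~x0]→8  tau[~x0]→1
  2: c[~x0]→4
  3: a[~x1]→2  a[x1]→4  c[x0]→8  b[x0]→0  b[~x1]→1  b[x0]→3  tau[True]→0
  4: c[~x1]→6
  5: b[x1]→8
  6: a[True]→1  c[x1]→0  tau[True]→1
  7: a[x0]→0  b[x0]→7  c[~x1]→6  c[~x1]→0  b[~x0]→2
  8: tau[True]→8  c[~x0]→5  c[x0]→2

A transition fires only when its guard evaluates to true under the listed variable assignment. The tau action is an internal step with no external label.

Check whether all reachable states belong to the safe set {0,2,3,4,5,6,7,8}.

Inv-set: {0,2,3,4,5,6,7,8}
Reach set: {0,1,2,5,8}
  0: ✓
  1: ✗ unsafe
  2: ✓
  5: ✓
  8: ✓
counterexample path to 1: tau

Answer: INVARIANT VIOLATED at state 1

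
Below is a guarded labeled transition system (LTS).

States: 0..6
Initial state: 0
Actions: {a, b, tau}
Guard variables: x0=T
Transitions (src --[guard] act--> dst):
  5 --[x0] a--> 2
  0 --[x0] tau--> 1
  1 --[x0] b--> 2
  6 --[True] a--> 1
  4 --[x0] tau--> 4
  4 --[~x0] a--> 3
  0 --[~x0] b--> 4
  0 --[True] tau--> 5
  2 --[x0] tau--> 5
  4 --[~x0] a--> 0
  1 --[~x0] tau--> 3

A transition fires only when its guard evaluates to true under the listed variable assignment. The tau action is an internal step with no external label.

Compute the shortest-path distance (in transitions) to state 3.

BFS to 3:
  L0 = {0}
  L1 = {1,5}
  L2 = {2}
3 never appears.

Answer: UNREACHABLE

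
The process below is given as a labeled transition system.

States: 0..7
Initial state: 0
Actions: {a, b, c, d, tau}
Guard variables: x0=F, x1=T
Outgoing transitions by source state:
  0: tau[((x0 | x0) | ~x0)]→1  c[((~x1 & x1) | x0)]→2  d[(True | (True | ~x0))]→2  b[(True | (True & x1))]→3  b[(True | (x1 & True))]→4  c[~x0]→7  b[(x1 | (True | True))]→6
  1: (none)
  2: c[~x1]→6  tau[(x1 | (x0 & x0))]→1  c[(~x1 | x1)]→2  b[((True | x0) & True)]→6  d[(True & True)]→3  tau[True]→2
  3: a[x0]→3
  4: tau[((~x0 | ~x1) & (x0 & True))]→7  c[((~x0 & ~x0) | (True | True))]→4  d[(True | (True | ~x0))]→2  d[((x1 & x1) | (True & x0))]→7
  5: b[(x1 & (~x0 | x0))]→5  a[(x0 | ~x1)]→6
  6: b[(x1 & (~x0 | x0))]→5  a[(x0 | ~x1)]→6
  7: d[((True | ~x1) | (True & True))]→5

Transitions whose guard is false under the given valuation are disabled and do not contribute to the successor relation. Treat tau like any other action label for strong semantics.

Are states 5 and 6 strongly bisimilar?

Compute ~ classes (split until stable):
  round 0: {{0,1,2,3,4,5,6,7}}
  round 1: {{0,2},{1,3},{4},{5,6},{7}}
  round 2: {{0},{1,3},{2},{4},{5,6},{7}}
Fixed point at round 3; 6 class(es).
class of 5: {5,6}; class of 6: {5,6}

Answer: BISIMILAR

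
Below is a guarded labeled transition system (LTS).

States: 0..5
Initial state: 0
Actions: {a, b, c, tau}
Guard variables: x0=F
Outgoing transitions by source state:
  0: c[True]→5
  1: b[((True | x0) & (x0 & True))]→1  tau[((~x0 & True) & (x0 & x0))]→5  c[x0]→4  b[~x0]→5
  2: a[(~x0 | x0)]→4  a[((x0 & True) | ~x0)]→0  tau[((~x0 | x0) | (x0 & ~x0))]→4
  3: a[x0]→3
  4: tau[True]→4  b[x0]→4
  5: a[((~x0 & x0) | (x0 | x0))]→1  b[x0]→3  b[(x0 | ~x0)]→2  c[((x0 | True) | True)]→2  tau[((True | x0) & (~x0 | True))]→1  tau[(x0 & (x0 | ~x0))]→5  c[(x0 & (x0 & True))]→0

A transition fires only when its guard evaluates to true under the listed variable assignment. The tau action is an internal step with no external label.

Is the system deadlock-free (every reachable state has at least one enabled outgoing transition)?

Reach set: {0,1,2,4,5}
  0: c→5  [1 out]
  1: b→5  [1 out]
  2: a→0  a→4  tau→4  [3 out]
  4: tau→4  [1 out]
  5: b→2  c→2  tau→1  [3 out]

Answer: DEADLOCK-FREE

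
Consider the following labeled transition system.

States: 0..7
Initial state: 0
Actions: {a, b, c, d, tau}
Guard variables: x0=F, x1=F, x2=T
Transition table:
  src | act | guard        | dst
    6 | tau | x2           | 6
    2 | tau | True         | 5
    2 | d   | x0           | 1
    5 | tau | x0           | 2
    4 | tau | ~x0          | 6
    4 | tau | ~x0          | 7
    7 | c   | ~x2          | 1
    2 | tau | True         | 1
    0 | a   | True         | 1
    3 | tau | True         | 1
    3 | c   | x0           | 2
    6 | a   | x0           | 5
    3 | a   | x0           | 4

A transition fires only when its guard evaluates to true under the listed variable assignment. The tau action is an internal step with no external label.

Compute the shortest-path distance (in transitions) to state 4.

Answer: UNREACHABLE

Trace:
Breadth-first toward 4:
  L0 = {0}
  L1 = {1}
4 never appears.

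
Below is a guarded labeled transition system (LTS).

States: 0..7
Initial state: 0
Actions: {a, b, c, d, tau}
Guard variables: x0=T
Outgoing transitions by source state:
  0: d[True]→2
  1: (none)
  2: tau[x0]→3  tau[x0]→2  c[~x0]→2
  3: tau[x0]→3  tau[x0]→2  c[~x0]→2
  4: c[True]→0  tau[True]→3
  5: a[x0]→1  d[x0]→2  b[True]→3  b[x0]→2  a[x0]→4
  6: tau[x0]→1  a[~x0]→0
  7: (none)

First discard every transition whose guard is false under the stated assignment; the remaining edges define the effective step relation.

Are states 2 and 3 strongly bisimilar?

Answer: BISIMILAR

Trace:
Compute ~ classes (split until stable):
  P[0] = {{0,1,2,3,4,5,6,7}}
  P[1] = {{0},{1,7},{2,3,6},{4},{5}}
  P[2] = {{0},{1,7},{2,3},{4},{5},{6}}
6 equivalence class(es) (converged in 3)
2∈{2,3}, 3∈{2,3}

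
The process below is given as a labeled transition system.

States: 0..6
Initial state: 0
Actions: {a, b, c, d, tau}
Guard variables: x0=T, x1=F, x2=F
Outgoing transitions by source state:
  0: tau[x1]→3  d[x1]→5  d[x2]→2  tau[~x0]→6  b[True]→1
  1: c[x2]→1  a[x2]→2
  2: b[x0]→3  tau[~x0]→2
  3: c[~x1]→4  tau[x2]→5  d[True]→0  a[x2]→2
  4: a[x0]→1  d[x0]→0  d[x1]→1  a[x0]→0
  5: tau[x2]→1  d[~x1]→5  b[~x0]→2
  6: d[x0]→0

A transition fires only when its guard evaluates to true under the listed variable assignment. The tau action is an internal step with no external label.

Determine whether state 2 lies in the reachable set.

Answer: UNREACHABLE

Trace:
Guard filter leaves 9 enabled edge(s).
Layer 0: {0}
Layer 1: {1}  total {0,1}
R = {0,1}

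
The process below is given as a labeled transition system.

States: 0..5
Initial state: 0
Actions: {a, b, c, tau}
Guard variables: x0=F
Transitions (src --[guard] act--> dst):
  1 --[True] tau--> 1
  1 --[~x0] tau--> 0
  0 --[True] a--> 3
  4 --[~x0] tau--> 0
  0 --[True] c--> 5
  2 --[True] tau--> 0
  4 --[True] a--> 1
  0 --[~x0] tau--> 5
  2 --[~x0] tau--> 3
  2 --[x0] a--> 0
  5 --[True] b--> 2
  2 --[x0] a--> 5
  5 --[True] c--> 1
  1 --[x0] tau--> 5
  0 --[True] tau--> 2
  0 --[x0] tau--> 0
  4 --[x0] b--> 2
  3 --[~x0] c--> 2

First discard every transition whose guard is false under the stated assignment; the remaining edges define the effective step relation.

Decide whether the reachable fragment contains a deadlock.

Answer: DEADLOCK-FREE

Trace:
Reachable = {0,1,2,3,5}
  0: a→3  c→5  tau→2  tau→5  [4 out]
  1: tau→0  tau→1  [2 out]
  2: tau→0  tau→3  [2 out]
  3: c→2  [1 out]
  5: b→2  c→1  [2 out]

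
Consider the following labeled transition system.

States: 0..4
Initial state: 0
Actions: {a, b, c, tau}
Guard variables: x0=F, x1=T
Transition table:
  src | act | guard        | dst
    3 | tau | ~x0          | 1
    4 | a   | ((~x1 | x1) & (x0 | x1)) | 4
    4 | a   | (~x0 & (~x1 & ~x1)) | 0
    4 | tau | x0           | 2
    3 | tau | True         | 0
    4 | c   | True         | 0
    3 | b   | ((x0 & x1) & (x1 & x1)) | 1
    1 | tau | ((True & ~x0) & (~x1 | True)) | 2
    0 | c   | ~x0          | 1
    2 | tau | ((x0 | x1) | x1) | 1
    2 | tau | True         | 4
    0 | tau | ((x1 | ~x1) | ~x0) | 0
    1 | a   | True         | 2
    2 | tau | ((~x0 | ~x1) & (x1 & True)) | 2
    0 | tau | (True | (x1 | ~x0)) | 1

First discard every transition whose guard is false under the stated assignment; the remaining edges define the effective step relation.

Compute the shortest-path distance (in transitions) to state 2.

Layered search for 2:
  L0 = {0}
  L1 = {1}
  L2 = {2}
depth(2)=2, e.g. c·a

Answer: 2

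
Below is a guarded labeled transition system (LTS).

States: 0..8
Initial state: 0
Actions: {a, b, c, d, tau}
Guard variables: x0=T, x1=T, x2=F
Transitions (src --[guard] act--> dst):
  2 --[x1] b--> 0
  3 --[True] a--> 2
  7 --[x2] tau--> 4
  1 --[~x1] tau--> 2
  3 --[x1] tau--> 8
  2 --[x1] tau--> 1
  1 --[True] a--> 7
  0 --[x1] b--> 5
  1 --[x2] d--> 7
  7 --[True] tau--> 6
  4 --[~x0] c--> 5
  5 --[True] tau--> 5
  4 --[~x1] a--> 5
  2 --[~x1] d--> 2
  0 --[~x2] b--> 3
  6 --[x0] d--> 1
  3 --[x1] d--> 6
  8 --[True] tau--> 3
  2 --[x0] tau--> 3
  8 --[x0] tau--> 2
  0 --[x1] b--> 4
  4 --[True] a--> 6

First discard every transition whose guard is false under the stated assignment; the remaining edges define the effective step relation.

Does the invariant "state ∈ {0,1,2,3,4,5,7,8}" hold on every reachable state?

Answer: INVARIANT VIOLATED at state 6

Trace:
Allowed set {0,1,2,3,4,5,7,8}
R = {0,1,2,3,4,5,6,7,8}
  0: ✓
  1: ✓
  2: ✓
  3: ✓
  4: ✓
  5: ✓
  6: outside
  7: ✓
  8: ✓
counterexample path to 6: b·d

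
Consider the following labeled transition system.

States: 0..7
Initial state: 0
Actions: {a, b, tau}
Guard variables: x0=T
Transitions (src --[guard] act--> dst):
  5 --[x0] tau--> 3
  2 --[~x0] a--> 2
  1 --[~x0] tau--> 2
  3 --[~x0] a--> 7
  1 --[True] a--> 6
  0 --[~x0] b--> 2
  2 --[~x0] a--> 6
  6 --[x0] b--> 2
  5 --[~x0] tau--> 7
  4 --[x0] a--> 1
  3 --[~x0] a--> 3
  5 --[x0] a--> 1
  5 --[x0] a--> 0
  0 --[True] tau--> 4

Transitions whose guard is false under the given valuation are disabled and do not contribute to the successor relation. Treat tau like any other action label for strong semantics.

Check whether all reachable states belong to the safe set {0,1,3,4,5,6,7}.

Answer: INVARIANT VIOLATED at state 2

Analysis:
Safe = {0,1,3,4,5,6,7}
R = {0,1,2,4,6}
  0: safe
  1: safe
  2: ✗ unsafe
  4: safe
  6: safe
reach 2 via tau·a·a·b — violates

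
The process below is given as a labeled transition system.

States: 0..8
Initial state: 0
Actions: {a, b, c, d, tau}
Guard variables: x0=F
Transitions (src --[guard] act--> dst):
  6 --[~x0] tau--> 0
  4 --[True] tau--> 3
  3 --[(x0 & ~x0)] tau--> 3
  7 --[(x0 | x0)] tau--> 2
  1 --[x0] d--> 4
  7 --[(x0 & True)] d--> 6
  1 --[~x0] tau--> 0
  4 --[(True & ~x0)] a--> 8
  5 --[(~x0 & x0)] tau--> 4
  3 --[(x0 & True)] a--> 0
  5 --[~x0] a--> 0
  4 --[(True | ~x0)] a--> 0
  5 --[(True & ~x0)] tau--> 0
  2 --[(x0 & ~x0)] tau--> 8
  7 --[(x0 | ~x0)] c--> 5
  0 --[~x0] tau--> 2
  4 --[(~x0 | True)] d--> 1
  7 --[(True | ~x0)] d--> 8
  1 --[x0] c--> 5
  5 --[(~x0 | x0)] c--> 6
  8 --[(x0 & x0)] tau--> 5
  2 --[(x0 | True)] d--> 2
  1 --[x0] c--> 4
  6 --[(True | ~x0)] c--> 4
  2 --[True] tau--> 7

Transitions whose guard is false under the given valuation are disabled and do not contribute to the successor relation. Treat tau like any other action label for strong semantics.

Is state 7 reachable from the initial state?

After dropping false guards: 15 live edges.
L0 = {0}
L1 = {2}  cumulative {0,2}
L2 = {7}  cumulative {0,2,7}
L3 = {5,8}  cumulative {0,2,5,7,8}
L4 = {6}  cumulative {0,2,5,6,7,8}
L5 = {4}  cumulative {0,2,4,5,6,7,8}
L6 = {1,3}  cumulative {0,1,2,3,4,5,6,7,8}
Reach set: {0,1,2,3,4,5,6,7,8}
Path to 7: tau·tau

Answer: REACHABLE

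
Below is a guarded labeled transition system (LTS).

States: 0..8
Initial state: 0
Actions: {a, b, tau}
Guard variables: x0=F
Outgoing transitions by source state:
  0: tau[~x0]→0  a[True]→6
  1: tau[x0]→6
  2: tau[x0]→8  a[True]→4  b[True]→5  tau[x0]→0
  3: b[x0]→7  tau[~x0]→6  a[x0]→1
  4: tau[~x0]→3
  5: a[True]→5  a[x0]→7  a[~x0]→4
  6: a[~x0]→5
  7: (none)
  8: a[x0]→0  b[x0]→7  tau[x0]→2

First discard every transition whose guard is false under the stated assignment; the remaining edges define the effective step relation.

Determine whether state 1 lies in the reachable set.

9 transition(s) survive guard evaluation.
L0 = {0}
L1 = {6}  cumulative {0,6}
L2 = {5}  cumulative {0,5,6}
L3 = {4}  cumulative {0,4,5,6}
L4 = {3}  cumulative {0,3,4,5,6}
R = {0,3,4,5,6}

Answer: UNREACHABLE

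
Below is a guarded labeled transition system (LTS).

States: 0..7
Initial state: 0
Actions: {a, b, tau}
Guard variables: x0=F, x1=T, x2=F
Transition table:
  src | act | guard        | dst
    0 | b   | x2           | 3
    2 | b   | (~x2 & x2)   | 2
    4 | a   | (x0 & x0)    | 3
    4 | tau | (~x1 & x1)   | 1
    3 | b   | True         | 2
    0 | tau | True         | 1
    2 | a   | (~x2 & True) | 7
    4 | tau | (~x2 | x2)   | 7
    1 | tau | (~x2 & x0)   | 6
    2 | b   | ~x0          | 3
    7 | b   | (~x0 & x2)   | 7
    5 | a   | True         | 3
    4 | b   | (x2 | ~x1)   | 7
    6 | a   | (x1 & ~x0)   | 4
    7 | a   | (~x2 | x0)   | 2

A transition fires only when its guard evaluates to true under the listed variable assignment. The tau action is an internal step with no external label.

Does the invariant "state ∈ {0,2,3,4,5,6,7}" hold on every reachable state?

Inv-set: {0,2,3,4,5,6,7}
Reachable = {0,1}
  0: ok
  1: outside
counterexample path to 1: tau

Answer: INVARIANT VIOLATED at state 1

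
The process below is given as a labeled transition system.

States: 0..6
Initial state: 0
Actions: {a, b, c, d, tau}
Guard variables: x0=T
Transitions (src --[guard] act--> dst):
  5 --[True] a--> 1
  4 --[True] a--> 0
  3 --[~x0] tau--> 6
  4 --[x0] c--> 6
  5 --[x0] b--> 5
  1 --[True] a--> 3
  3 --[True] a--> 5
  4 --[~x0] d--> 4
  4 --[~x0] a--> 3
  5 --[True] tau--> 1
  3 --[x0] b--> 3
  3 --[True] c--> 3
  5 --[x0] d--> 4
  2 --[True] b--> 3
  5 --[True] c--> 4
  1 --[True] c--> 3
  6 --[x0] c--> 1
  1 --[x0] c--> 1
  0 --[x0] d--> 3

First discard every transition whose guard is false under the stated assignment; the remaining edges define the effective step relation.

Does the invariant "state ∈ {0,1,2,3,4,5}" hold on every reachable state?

Answer: INVARIANT VIOLATED at state 6

Working:
Safe = {0,1,2,3,4,5}
Reachable = {0,1,3,4,5,6}
  0: ok
  1: ok
  3: ok
  4: ok
  5: ok
  6: ✗ unsafe
witness against invariant: d·a·d·c → 6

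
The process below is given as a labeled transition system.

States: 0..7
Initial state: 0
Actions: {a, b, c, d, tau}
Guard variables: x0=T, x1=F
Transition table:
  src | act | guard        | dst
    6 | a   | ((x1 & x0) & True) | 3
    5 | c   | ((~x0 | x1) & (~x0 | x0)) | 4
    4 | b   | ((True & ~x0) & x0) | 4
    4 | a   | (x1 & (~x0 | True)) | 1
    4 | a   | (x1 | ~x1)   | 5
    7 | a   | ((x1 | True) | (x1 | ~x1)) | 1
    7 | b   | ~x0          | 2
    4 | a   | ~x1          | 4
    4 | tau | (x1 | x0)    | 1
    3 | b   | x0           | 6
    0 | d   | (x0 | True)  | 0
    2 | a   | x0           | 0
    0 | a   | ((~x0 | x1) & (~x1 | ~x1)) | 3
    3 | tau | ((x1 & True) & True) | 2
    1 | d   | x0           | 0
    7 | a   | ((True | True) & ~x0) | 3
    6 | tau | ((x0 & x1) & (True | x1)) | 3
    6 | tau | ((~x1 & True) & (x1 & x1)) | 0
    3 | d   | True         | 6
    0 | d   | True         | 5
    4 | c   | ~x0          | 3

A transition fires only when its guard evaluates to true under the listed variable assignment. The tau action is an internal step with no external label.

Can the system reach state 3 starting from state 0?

Guard filter leaves 10 enabled edge(s).
depth 0: {0}
depth 1: {5}  total {0,5}
Reachable = {0,5}

Answer: UNREACHABLE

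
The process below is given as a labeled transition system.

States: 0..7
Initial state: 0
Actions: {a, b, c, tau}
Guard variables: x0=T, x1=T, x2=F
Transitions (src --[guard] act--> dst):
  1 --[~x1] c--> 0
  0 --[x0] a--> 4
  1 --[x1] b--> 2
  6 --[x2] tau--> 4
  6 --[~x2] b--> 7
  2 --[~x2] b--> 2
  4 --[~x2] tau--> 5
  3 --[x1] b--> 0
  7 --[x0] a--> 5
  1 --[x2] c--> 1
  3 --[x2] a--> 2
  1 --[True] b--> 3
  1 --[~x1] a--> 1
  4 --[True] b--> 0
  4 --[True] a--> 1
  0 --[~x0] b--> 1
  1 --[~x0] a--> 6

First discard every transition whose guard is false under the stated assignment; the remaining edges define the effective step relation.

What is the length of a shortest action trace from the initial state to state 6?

Answer: UNREACHABLE

Analysis:
Breadth-first toward 6:
  L0 = {0}
  L1 = {4}
  L2 = {1,5}
  L3 = {2,3}
6 never appears.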